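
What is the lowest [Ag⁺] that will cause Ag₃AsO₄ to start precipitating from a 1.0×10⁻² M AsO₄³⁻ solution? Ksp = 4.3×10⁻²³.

Each salt precipitates once Q = Ksp for that salt.
Ag₃AsO₄(s) ⇌ 3 Ag⁺(aq) + AsO₄³⁻(aq)
Ksp = [Ag⁺]^3[AsO₄³⁻] = [Ag⁺]^3(1.0×10⁻²)
[Ag⁺]^3 = 4.3×10⁻²³ / (1.0×10⁻²) = 4.3×10⁻²¹
[Ag⁺] = 1.6×10⁻⁷ M

1.6×10⁻⁷ M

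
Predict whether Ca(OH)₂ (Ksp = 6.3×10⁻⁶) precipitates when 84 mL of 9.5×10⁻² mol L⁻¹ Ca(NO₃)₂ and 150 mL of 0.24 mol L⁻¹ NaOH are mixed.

Yes

The combined volume is 234 mL.
[Ca²⁺] = (9.5×10⁻²)(84)/234 = 3.4×10⁻² mol L⁻¹
[OH⁻] = (0.24)(150)/234 = 0.15 mol L⁻¹
Q = [Ca²⁺][OH⁻]^2 = 8.1×10⁻⁴
Because Q > Ksp (8.1×10⁻⁴ vs 6.3×10⁻⁶), a precipitate of Ca(OH)₂ forms.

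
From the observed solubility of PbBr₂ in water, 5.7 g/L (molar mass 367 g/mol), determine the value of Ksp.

Molar solubility s = (5.7 g/L) / (367 g/mol) = 1.553×10⁻² mol/L
PbBr₂(s) ⇌ Pb²⁺(aq) + 2 Br⁻(aq)
With molar solubility s: [Pb²⁺] = s, [Br⁻] = 2s.
Ksp = [Pb²⁺][Br⁻]^2 = s · (2s)^2 = 4s^3
Ksp = 4 × (1.553×10⁻²)^3 = 1.5×10⁻⁵

Ksp = 1.5×10⁻⁵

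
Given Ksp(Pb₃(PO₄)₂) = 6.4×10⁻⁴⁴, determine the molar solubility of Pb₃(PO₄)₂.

Pb₃(PO₄)₂(s) ⇌ 3 Pb²⁺(aq) + 2 PO₄³⁻(aq)
Let s be the molar solubility. Then [Pb²⁺] = 3s and [PO₄³⁻] = 2s.
Ksp = [Pb²⁺]^3[PO₄³⁻]^2 = (3s)^3 · (2s)^2 = 108s^5
108s^5 = 6.4×10⁻⁴⁴  ⇒  s^5 = 5.9×10⁻⁴⁶
Taking the 5th root, s = 9.0×10⁻¹⁰ M.

9.0×10⁻¹⁰ M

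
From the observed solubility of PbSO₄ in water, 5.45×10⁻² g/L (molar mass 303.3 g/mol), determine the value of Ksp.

s = (5.45×10⁻² g L⁻¹)/(303.3 g mol⁻¹) = 1.7969×10⁻⁴ M
PbSO₄(s) ⇌ Pb²⁺(aq) + SO₄²⁻(aq)
For each mole of PbSO₄ that dissolves per liter, [Pb²⁺] = s and [SO₄²⁻] = s; let s denote this solubility.
Ksp = [Pb²⁺][SO₄²⁻] = s · s = s^2
Ksp = (1.7969×10⁻⁴)^2 = 3.23×10⁻⁸

Ksp = 3.23×10⁻⁸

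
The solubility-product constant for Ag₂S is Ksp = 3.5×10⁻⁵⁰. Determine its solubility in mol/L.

Ag₂S(s) ⇌ 2 Ag⁺(aq) + S²⁻(aq)
Call the molar solubility s, so that [Ag⁺] = 2s and [S²⁻] = s.
Ksp = [Ag⁺]^2[S²⁻] = (2s)^2 · s = 4s^3
4s^3 = 3.5×10⁻⁵⁰  ⇒  s^3 = 8.8×10⁻⁵¹
s = 2.1×10⁻¹⁷ mol L⁻¹

2.1×10⁻¹⁷ M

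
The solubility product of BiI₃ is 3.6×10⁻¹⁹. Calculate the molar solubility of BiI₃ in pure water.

1.1×10⁻⁵ M

BiI₃(s) ⇌ Bi³⁺(aq) + 3 I⁻(aq)
For each mole of BiI₃ that dissolves per liter, [Bi³⁺] = s and [I⁻] = 3s; let s denote this solubility.
Ksp = [Bi³⁺][I⁻]^3 = s · (3s)^3 = 27s^4
27s^4 = 3.6×10⁻¹⁹  ⇒  s^4 = 1.3×10⁻²⁰
Taking the 4th root, s = 1.1×10⁻⁵ M.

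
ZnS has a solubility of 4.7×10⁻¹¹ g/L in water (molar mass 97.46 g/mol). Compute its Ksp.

Convert to molarity: s = 4.7×10⁻¹¹ / 97.46 = 4.822×10⁻¹³ mol/L
ZnS(s) ⇌ Zn²⁺(aq) + S²⁻(aq)
If s mol/L of ZnS dissolves, [Zn²⁺] = s and [S²⁻] = s.
Ksp = [Zn²⁺][S²⁻] = s · s = s^2
Ksp = (4.822×10⁻¹³)^2 = 2.3×10⁻²⁵

Ksp = 2.3×10⁻²⁵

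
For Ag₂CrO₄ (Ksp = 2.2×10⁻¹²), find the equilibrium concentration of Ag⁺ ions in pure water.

1.6×10⁻⁴ M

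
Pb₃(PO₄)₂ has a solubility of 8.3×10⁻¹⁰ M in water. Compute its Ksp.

Pb₃(PO₄)₂(s) ⇌ 3 Pb²⁺(aq) + 2 PO₄³⁻(aq)
If s mol/L of Pb₃(PO₄)₂ dissolves, [Pb²⁺] = 3s and [PO₄³⁻] = 2s.
Ksp = [Pb²⁺]^3[PO₄³⁻]^2 = (3s)^3 · (2s)^2 = 108s^5
Ksp = 108 × (8.3×10⁻¹⁰)^5 = 4.3×10⁻⁴⁴

Ksp = 4.3×10⁻⁴⁴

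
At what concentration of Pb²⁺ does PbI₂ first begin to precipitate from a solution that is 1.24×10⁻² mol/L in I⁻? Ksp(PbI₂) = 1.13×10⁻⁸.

7.35×10⁻⁵ M

Precipitation of each salt begins when its ion product equals Ksp.
PbI₂(s) ⇌ Pb²⁺(aq) + 2 I⁻(aq)
Ksp = [Pb²⁺][I⁻]^2 = [Pb²⁺](1.24×10⁻²)^2
[Pb²⁺] = 1.13×10⁻⁸ / (1.24×10⁻²)^2 = 7.35×10⁻⁵
[Pb²⁺] = 7.35×10⁻⁵ mol/L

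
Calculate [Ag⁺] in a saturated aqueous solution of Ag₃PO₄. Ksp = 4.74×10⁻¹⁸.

Ag₃PO₄(s) ⇌ 3 Ag⁺(aq) + PO₄³⁻(aq)
With molar solubility s: [Ag⁺] = 3s, [PO₄³⁻] = s.
Ksp = [Ag⁺]^3[PO₄³⁻] = (3s)^3 · s = 27s^4 = 4.74×10⁻¹⁸
s = 2.05×10⁻⁵ M
[Ag⁺] = 3s = 6.14×10⁻⁵ M

6.14×10⁻⁵ M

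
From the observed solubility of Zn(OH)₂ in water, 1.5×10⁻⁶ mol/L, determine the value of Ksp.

Ksp = 1.4×10⁻¹⁷

Zn(OH)₂(s) ⇌ Zn²⁺(aq) + 2 OH⁻(aq)
Let s be the molar solubility. Then [Zn²⁺] = s and [OH⁻] = 2s.
Ksp = [Zn²⁺][OH⁻]^2 = s · (2s)^2 = 4s^3
Ksp = 4 × (1.5×10⁻⁶)^3 = 1.4×10⁻¹⁷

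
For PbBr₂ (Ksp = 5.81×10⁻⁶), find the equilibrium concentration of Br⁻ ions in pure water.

PbBr₂(s) ⇌ Pb²⁺(aq) + 2 Br⁻(aq)
If s mol/L of PbBr₂ dissolves, [Pb²⁺] = s and [Br⁻] = 2s.
Ksp = [Pb²⁺][Br⁻]^2 = s · (2s)^2 = 4s^3 = 5.81×10⁻⁶
s = 1.13×10⁻² M
[Br⁻] = 2s = 2.27×10⁻² M

2.27×10⁻² M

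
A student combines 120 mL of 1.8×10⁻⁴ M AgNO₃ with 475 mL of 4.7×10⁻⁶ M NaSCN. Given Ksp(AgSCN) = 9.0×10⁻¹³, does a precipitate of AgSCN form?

Yes

After mixing, V = 120 mL + 475 mL = 595 mL.
[Ag⁺] = (1.8×10⁻⁴)(120)/595 = 3.6×10⁻⁵ M
[SCN⁻] = (4.7×10⁻⁶)(475)/595 = 3.8×10⁻⁶ M
Q = [Ag⁺][SCN⁻] = 1.4×10⁻¹⁰
Because Q > Ksp (1.4×10⁻¹⁰ vs 9.0×10⁻¹³), a precipitate of AgSCN forms.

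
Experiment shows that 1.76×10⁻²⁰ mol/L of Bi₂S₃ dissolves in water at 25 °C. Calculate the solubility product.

Bi₂S₃(s) ⇌ 2 Bi³⁺(aq) + 3 S²⁻(aq)
If s mol/L of Bi₂S₃ dissolves, [Bi³⁺] = 2s and [S²⁻] = 3s.
Ksp = [Bi³⁺]^2[S²⁻]^3 = (2s)^2 · (3s)^3 = 108s^5
Ksp = 108 × (1.76×10⁻²⁰)^5 = 1.82×10⁻⁹⁷

Ksp = 1.82×10⁻⁹⁷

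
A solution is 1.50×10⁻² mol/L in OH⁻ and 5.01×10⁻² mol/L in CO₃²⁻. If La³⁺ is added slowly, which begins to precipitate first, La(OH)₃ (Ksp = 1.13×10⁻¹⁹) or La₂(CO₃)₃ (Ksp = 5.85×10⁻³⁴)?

Precipitation begins when Q = Ksp.
For La(OH)₃: [La³⁺] = (Ksp/[OH⁻]^3) = 3.35×10⁻¹⁴ mol/L
For La₂(CO₃)₃: [La³⁺] = (Ksp/[CO₃²⁻]^3)^(1/2) = 2.16×10⁻¹⁵ mol/L
La₂(CO₃)₃ requires the lower [La³⁺], so it precipitates first.

La₂(CO₃)₃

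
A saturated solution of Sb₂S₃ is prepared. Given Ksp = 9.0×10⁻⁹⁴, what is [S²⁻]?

Sb₂S₃(s) ⇌ 2 Sb³⁺(aq) + 3 S²⁻(aq)
Let s be the molar solubility. Then [Sb³⁺] = 2s and [S²⁻] = 3s.
Ksp = [Sb³⁺]^2[S²⁻]^3 = (2s)^2 · (3s)^3 = 108s^5 = 9.0×10⁻⁹⁴
s = 9.6×10⁻²⁰ mol L⁻¹
[S²⁻] = 3s = 2.9×10⁻¹⁹ mol L⁻¹

2.9×10⁻¹⁹ M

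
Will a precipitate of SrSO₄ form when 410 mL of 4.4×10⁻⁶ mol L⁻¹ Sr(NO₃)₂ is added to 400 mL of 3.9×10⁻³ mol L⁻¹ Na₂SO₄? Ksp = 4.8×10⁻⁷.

Total volume after mixing = 410 + 400 = 810 mL.
[Sr²⁺] = (4.4×10⁻⁶)(410)/810 = 2.2×10⁻⁶ mol L⁻¹
[SO₄²⁻] = (3.9×10⁻³)(400)/810 = 1.9×10⁻³ mol L⁻¹
Q = [Sr²⁺][SO₄²⁻] = 4.3×10⁻⁹
Q < Ksp (4.3×10⁻⁹ vs 4.8×10⁻⁷); the solution remains unsaturated and no precipitate forms.

No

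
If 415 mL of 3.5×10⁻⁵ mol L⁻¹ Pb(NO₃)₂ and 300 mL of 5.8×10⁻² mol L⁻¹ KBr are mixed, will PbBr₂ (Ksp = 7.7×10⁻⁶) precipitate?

No

Total volume after mixing = 415 + 300 = 715 mL.
[Pb²⁺] = (3.5×10⁻⁵)(415)/715 = 2.0×10⁻⁵ mol L⁻¹
[Br⁻] = (5.8×10⁻²)(300)/715 = 2.4×10⁻² mol L⁻¹
Q = [Pb²⁺][Br⁻]^2 = 1.2×10⁻⁸
Q < Ksp (1.2×10⁻⁸ vs 7.7×10⁻⁶); the solution remains unsaturated and no precipitate forms.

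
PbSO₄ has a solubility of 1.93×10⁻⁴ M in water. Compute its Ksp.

PbSO₄(s) ⇌ Pb²⁺(aq) + SO₄²⁻(aq)
Call the molar solubility s, so that [Pb²⁺] = s and [SO₄²⁻] = s.
Ksp = [Pb²⁺][SO₄²⁻] = s · s = s^2
Ksp = (1.93×10⁻⁴)^2 = 3.72×10⁻⁸

Ksp = 3.72×10⁻⁸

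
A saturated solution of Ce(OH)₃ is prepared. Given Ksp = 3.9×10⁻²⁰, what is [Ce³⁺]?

6.2×10⁻⁶ M

Ce(OH)₃(s) ⇌ Ce³⁺(aq) + 3 OH⁻(aq)
If s mol/L of Ce(OH)₃ dissolves, [Ce³⁺] = s and [OH⁻] = 3s.
Ksp = [Ce³⁺][OH⁻]^3 = s · (3s)^3 = 27s^4 = 3.9×10⁻²⁰
s = 6.2×10⁻⁶ M
[Ce³⁺] = s = 6.2×10⁻⁶ M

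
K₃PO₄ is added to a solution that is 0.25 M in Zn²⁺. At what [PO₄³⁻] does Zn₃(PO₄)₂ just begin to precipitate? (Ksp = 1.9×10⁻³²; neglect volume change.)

1.1×10⁻¹⁵ M

The threshold for precipitation is Q = Ksp.
Zn₃(PO₄)₂(s) ⇌ 3 Zn²⁺(aq) + 2 PO₄³⁻(aq)
Ksp = [Zn²⁺]^3[PO₄³⁻]^2 = [PO₄³⁻]^2(0.25)^3
[PO₄³⁻]^2 = 1.9×10⁻³² / (0.25)^3 = 1.2×10⁻³⁰
[PO₄³⁻] = 1.1×10⁻¹⁵ M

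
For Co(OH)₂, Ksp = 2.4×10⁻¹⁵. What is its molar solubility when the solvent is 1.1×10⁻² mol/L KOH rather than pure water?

Co(OH)₂(s) ⇌ Co²⁺(aq) + 2 OH⁻(aq)
Let s be the solubility of Co(OH)₂ here. The common ion gives [OH⁻] ≈ 1.1×10⁻² mol/L, and [Co²⁺] = s.
Ksp = [Co²⁺][OH⁻]^2 = s(1.1×10⁻²)^2
s = 2.4×10⁻¹⁵ / (1.1×10⁻²)^2 = 2.0×10⁻¹¹
s = 2.0×10⁻¹¹ mol/L

2.0×10⁻¹¹ M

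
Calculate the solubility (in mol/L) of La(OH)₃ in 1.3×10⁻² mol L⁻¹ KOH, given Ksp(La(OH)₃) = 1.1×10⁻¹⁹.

5.0×10⁻¹⁴ M

La(OH)₃(s) ⇌ La³⁺(aq) + 3 OH⁻(aq)
The solution already contains OH⁻ at 1.3×10⁻² mol L⁻¹. Let s be the molar solubility of La(OH)₃.
[OH⁻] ≈ 1.3×10⁻² mol L⁻¹ (common ion dominates); [La³⁺] = s.
Ksp = [La³⁺][OH⁻]^3 = s(1.3×10⁻²)^3
s = 1.1×10⁻¹⁹ / (1.3×10⁻²)^3 = 5.0×10⁻¹⁴
s = 5.0×10⁻¹⁴ mol L⁻¹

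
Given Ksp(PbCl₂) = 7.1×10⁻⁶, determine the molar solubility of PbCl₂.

PbCl₂(s) ⇌ Pb²⁺(aq) + 2 Cl⁻(aq)
Call the molar solubility s, so that [Pb²⁺] = s and [Cl⁻] = 2s.
Ksp = [Pb²⁺][Cl⁻]^2 = s · (2s)^2 = 4s^3
4s^3 = 7.1×10⁻⁶  ⇒  s^3 = 1.8×10⁻⁶
s = (1.8×10⁻⁶)^(1/3) = 1.2×10⁻² mol/L

1.2×10⁻² M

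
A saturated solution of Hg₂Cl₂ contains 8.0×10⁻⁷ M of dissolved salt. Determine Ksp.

Ksp = 2.0×10⁻¹⁸

Hg₂Cl₂(s) ⇌ Hg₂²⁺(aq) + 2 Cl⁻(aq)
If s mol/L of Hg₂Cl₂ dissolves, [Hg₂²⁺] = s and [Cl⁻] = 2s.
Ksp = [Hg₂²⁺][Cl⁻]^2 = s · (2s)^2 = 4s^3
Ksp = 4 × (8.0×10⁻⁷)^3 = 2.0×10⁻¹⁸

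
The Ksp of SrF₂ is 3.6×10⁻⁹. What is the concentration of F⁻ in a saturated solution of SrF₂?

SrF₂(s) ⇌ Sr²⁺(aq) + 2 F⁻(aq)
Call the molar solubility s, so that [Sr²⁺] = s and [F⁻] = 2s.
Ksp = [Sr²⁺][F⁻]^2 = s · (2s)^2 = 4s^3 = 3.6×10⁻⁹
s = 9.7×10⁻⁴ mol/L
[F⁻] = 2s = 1.9×10⁻³ mol/L

1.9×10⁻³ M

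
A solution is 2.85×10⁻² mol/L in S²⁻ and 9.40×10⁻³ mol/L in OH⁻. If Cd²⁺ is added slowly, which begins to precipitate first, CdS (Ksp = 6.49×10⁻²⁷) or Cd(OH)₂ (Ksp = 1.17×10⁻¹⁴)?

The threshold for precipitation is Q = Ksp.
For CdS: [Cd²⁺] = (Ksp/[S²⁻]) = 2.28×10⁻²⁵ mol/L
For Cd(OH)₂: [Cd²⁺] = (Ksp/[OH⁻]^2) = 1.32×10⁻¹⁰ mol/L
The smaller threshold [Cd²⁺] is reached first, so CdS precipitates first.

CdS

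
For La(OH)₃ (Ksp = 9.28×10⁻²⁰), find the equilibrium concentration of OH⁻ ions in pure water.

2.30×10⁻⁵ M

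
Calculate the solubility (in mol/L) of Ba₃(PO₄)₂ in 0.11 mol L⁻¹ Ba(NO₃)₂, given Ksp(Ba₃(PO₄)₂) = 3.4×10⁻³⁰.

Ba₃(PO₄)₂(s) ⇌ 3 Ba²⁺(aq) + 2 PO₄³⁻(aq)
With Ba²⁺ already at 0.11 mol L⁻¹ and s small, take [Ba²⁺] ≈ 0.11 mol L⁻¹ and [PO₄³⁻] = 2s.
Ksp = [Ba²⁺]^3[PO₄³⁻]^2 = (0.11)^3(2s)^2
(2s)^2 = 3.4×10⁻³⁰ / (0.11)^3 = 2.6×10⁻²⁷
s = 2.5×10⁻¹⁴ mol L⁻¹

2.5×10⁻¹⁴ M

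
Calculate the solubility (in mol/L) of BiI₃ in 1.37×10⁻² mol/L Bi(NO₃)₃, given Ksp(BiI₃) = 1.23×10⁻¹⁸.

BiI₃(s) ⇌ Bi³⁺(aq) + 3 I⁻(aq)
The solution already contains Bi³⁺ at 1.37×10⁻² mol/L. Let s be the molar solubility of BiI₃.
[Bi³⁺] ≈ 1.37×10⁻² mol/L (common ion dominates); [I⁻] = 3s.
Ksp = [Bi³⁺][I⁻]^3 = (1.37×10⁻²)(3s)^3
(3s)^3 = 1.23×10⁻¹⁸ / (1.37×10⁻²) = 8.98×10⁻¹⁷
s = 1.49×10⁻⁶ mol/L

1.49×10⁻⁶ M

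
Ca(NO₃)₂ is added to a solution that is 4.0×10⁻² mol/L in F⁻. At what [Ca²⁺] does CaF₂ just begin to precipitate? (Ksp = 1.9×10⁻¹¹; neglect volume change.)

1.2×10⁻⁸ M

Each salt precipitates once Q = Ksp for that salt.
CaF₂(s) ⇌ Ca²⁺(aq) + 2 F⁻(aq)
Ksp = [Ca²⁺][F⁻]^2 = [Ca²⁺](4.0×10⁻²)^2
[Ca²⁺] = 1.9×10⁻¹¹ / (4.0×10⁻²)^2 = 1.2×10⁻⁸
[Ca²⁺] = 1.2×10⁻⁸ mol/L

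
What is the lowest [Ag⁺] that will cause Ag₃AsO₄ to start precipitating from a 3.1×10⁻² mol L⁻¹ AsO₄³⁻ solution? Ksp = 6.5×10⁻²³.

1.3×10⁻⁷ M

Each salt precipitates once Q = Ksp for that salt.
Ag₃AsO₄(s) ⇌ 3 Ag⁺(aq) + AsO₄³⁻(aq)
Ksp = [Ag⁺]^3[AsO₄³⁻] = [Ag⁺]^3(3.1×10⁻²)
[Ag⁺]^3 = 6.5×10⁻²³ / (3.1×10⁻²) = 2.1×10⁻²¹
[Ag⁺] = 1.3×10⁻⁷ mol L⁻¹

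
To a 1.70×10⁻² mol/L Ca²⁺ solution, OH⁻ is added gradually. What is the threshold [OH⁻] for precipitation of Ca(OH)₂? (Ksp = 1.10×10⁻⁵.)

2.54×10⁻² M

The threshold for precipitation is Q = Ksp.
Ca(OH)₂(s) ⇌ Ca²⁺(aq) + 2 OH⁻(aq)
Ksp = [Ca²⁺][OH⁻]^2 = [OH⁻]^2(1.70×10⁻²)
[OH⁻]^2 = 1.10×10⁻⁵ / (1.70×10⁻²) = 6.47×10⁻⁴
[OH⁻] = 2.54×10⁻² mol/L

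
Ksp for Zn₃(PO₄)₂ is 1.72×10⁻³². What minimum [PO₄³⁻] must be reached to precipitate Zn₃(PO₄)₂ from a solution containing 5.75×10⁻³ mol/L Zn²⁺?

3.01×10⁻¹³ M

Precipitation of each salt begins when its ion product equals Ksp.
Zn₃(PO₄)₂(s) ⇌ 3 Zn²⁺(aq) + 2 PO₄³⁻(aq)
Ksp = [Zn²⁺]^3[PO₄³⁻]^2 = [PO₄³⁻]^2(5.75×10⁻³)^3
[PO₄³⁻]^2 = 1.72×10⁻³² / (5.75×10⁻³)^3 = 9.05×10⁻²⁶
[PO₄³⁻] = 3.01×10⁻¹³ mol/L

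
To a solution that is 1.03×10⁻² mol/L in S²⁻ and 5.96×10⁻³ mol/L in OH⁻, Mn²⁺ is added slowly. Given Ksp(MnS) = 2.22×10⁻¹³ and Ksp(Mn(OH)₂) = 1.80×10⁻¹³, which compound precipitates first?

MnS

Precipitation begins when Q = Ksp.
For MnS: [Mn²⁺] = (Ksp/[S²⁻]) = 2.16×10⁻¹¹ mol/L
For Mn(OH)₂: [Mn²⁺] = (Ksp/[OH⁻]^2) = 5.07×10⁻⁹ mol/L
The smaller threshold [Mn²⁺] is reached first, so MnS precipitates first.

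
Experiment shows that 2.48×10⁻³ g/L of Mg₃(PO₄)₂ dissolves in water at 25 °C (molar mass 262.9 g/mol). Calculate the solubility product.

s = (2.48×10⁻³ g L⁻¹)/(262.9 g mol⁻¹) = 9.4332×10⁻⁶ M
Mg₃(PO₄)₂(s) ⇌ 3 Mg²⁺(aq) + 2 PO₄³⁻(aq)
For each mole of Mg₃(PO₄)₂ that dissolves per liter, [Mg²⁺] = 3s and [PO₄³⁻] = 2s; let s denote this solubility.
Ksp = [Mg²⁺]^3[PO₄³⁻]^2 = (3s)^3 · (2s)^2 = 108s^5
Ksp = 108 × (9.4332×10⁻⁶)^5 = 8.07×10⁻²⁴

Ksp = 8.07×10⁻²⁴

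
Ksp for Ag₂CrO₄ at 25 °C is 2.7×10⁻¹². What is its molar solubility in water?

8.8×10⁻⁵ M

Ag₂CrO₄(s) ⇌ 2 Ag⁺(aq) + CrO₄²⁻(aq)
If s mol/L of Ag₂CrO₄ dissolves, [Ag⁺] = 2s and [CrO₄²⁻] = s.
Ksp = [Ag⁺]^2[CrO₄²⁻] = (2s)^2 · s = 4s^3
4s^3 = 2.7×10⁻¹²  ⇒  s^3 = 6.8×10⁻¹³
s = 8.8×10⁻⁵ mol L⁻¹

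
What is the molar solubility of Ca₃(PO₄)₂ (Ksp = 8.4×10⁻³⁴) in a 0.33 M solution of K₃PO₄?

6.6×10⁻¹² M

Ca₃(PO₄)₂(s) ⇌ 3 Ca²⁺(aq) + 2 PO₄³⁻(aq)
The solution already contains PO₄³⁻ at 0.33 M. Let s be the molar solubility of Ca₃(PO₄)₂.
[PO₄³⁻] ≈ 0.33 M (common ion dominates); [Ca²⁺] = 3s.
Ksp = [Ca²⁺]^3[PO₄³⁻]^2 = (3s)^3(0.33)^2
(3s)^3 = 8.4×10⁻³⁴ / (0.33)^2 = 7.7×10⁻³³
s = 6.6×10⁻¹² M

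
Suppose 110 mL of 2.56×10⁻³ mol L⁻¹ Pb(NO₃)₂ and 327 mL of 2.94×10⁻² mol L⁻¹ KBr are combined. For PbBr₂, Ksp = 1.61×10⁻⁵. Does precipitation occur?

No

Total volume after mixing = 110 + 327 = 437 mL.
[Pb²⁺] = (2.56×10⁻³)(110)/437 = 6.44×10⁻⁴ mol L⁻¹
[Br⁻] = (2.94×10⁻²)(327)/437 = 2.20×10⁻² mol L⁻¹
Q = [Pb²⁺][Br⁻]^2 = 3.12×10⁻⁷
Since Q (3.12×10⁻⁷) is less than Ksp (1.61×10⁻⁵), no PbBr₂ precipitates.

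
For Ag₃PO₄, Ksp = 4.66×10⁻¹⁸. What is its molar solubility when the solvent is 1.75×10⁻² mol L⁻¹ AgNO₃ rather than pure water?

8.70×10⁻¹³ M

Ag₃PO₄(s) ⇌ 3 Ag⁺(aq) + PO₄³⁻(aq)
Let s be the solubility of Ag₃PO₄ here. The common ion gives [Ag⁺] ≈ 1.75×10⁻² mol L⁻¹, and [PO₄³⁻] = s.
Ksp = [Ag⁺]^3[PO₄³⁻] = (1.75×10⁻²)^3s
s = 4.66×10⁻¹⁸ / (1.75×10⁻²)^3 = 8.70×10⁻¹³
s = 8.70×10⁻¹³ mol L⁻¹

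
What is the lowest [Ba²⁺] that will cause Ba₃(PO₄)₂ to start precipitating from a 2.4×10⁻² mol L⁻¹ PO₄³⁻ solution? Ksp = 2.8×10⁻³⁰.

The threshold for precipitation is Q = Ksp.
Ba₃(PO₄)₂(s) ⇌ 3 Ba²⁺(aq) + 2 PO₄³⁻(aq)
Ksp = [Ba²⁺]^3[PO₄³⁻]^2 = [Ba²⁺]^3(2.4×10⁻²)^2
[Ba²⁺]^3 = 2.8×10⁻³⁰ / (2.4×10⁻²)^2 = 4.9×10⁻²⁷
[Ba²⁺] = 1.7×10⁻⁹ mol L⁻¹

1.7×10⁻⁹ M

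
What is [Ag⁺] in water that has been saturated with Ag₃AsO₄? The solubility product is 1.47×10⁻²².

Ag₃AsO₄(s) ⇌ 3 Ag⁺(aq) + AsO₄³⁻(aq)
For each mole of Ag₃AsO₄ that dissolves per liter, [Ag⁺] = 3s and [AsO₄³⁻] = s; let s denote this solubility.
Ksp = [Ag⁺]^3[AsO₄³⁻] = (3s)^3 · s = 27s^4 = 1.47×10⁻²²
s = 1.53×10⁻⁶ mol/L
[Ag⁺] = 3s = 4.58×10⁻⁶ mol/L

4.58×10⁻⁶ M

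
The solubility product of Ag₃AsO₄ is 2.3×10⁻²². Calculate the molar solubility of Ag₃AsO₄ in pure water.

1.7×10⁻⁶ M

Ag₃AsO₄(s) ⇌ 3 Ag⁺(aq) + AsO₄³⁻(aq)
With molar solubility s: [Ag⁺] = 3s, [AsO₄³⁻] = s.
Ksp = [Ag⁺]^3[AsO₄³⁻] = (3s)^3 · s = 27s^4
27s^4 = 2.3×10⁻²²  ⇒  s^4 = 8.5×10⁻²⁴
s = (8.5×10⁻²⁴)^(1/4) = 1.7×10⁻⁶ mol L⁻¹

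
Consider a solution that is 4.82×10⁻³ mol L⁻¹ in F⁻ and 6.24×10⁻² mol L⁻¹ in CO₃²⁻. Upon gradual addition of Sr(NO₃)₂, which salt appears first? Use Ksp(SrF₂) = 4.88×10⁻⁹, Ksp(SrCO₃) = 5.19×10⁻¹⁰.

The threshold for precipitation is Q = Ksp.
For SrF₂: [Sr²⁺] = (Ksp/[F⁻]^2) = 2.10×10⁻⁴ mol L⁻¹
For SrCO₃: [Sr²⁺] = (Ksp/[CO₃²⁻]) = 8.32×10⁻⁹ mol L⁻¹
Since SrCO₃ needs less Sr²⁺ to reach saturation, it precipitates first.

SrCO₃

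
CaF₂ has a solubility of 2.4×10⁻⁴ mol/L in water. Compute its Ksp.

Ksp = 5.5×10⁻¹¹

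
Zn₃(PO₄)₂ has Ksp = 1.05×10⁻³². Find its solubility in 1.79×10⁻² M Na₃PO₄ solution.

1.07×10⁻¹⁰ M

Zn₃(PO₄)₂(s) ⇌ 3 Zn²⁺(aq) + 2 PO₄³⁻(aq)
PO₄³⁻ is already present at 1.79×10⁻² M. If s mol/L of Zn₃(PO₄)₂ dissolves, [Zn²⁺] = 3s while [PO₄³⁻] ≈ 1.79×10⁻² M.
Ksp = [Zn²⁺]^3[PO₄³⁻]^2 = (3s)^3(1.79×10⁻²)^2
(3s)^3 = 1.05×10⁻³² / (1.79×10⁻²)^2 = 3.28×10⁻²⁹
s = 1.07×10⁻¹⁰ M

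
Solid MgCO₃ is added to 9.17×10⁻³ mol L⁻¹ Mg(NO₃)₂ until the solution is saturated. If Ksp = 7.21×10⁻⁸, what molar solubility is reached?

7.86×10⁻⁶ M

MgCO₃(s) ⇌ Mg²⁺(aq) + CO₃²⁻(aq)
Mg²⁺ is already present at 9.17×10⁻³ mol L⁻¹. If s mol/L of MgCO₃ dissolves, [CO₃²⁻] = s while [Mg²⁺] ≈ 9.17×10⁻³ mol L⁻¹.
Ksp = [Mg²⁺][CO₃²⁻] = (9.17×10⁻³)s
s = 7.21×10⁻⁸ / (9.17×10⁻³) = 7.86×10⁻⁶
s = 7.86×10⁻⁶ mol L⁻¹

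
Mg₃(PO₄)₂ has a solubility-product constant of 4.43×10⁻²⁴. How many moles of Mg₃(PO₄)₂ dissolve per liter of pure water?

8.37×10⁻⁶ M

Mg₃(PO₄)₂(s) ⇌ 3 Mg²⁺(aq) + 2 PO₄³⁻(aq)
If s mol/L of Mg₃(PO₄)₂ dissolves, [Mg²⁺] = 3s and [PO₄³⁻] = 2s.
Ksp = [Mg²⁺]^3[PO₄³⁻]^2 = (3s)^3 · (2s)^2 = 108s^5
108s^5 = 4.43×10⁻²⁴  ⇒  s^5 = 4.10×10⁻²⁶
s = (4.10×10⁻²⁶)^(1/5) = 8.37×10⁻⁶ mol/L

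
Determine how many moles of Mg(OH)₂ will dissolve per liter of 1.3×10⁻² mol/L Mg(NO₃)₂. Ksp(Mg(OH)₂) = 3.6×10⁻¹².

Mg(OH)₂(s) ⇌ Mg²⁺(aq) + 2 OH⁻(aq)
Mg²⁺ is already present at 1.3×10⁻² mol/L. If s mol/L of Mg(OH)₂ dissolves, [OH⁻] = 2s while [Mg²⁺] ≈ 1.3×10⁻² mol/L.
Ksp = [Mg²⁺][OH⁻]^2 = (1.3×10⁻²)(2s)^2
(2s)^2 = 3.6×10⁻¹² / (1.3×10⁻²) = 2.8×10⁻¹⁰
s = 8.3×10⁻⁶ mol/L

8.3×10⁻⁶ M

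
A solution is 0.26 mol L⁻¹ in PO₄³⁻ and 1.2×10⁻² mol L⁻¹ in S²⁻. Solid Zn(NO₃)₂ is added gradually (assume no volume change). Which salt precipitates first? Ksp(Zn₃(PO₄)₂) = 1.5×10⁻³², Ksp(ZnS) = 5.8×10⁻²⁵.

A salt starts to precipitate once the ion product Q reaches its Ksp.
For Zn₃(PO₄)₂: [Zn²⁺] = (Ksp/[PO₄³⁻]^2)^(1/3) = 6.1×10⁻¹¹ mol L⁻¹
For ZnS: [Zn²⁺] = (Ksp/[S²⁻]) = 4.8×10⁻²³ mol L⁻¹
Since ZnS needs less Zn²⁺ to reach saturation, it precipitates first.

ZnS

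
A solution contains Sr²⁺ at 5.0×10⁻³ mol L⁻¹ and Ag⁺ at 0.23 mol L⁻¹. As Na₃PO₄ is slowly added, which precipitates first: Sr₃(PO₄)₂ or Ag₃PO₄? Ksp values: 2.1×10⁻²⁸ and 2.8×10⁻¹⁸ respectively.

Ag₃PO₄

Each salt precipitates once Q = Ksp for that salt.
For Sr₃(PO₄)₂: [PO₄³⁻] = (Ksp/[Sr²⁺]^3)^(1/2) = 4.1×10⁻¹¹ mol L⁻¹
For Ag₃PO₄: [PO₄³⁻] = (Ksp/[Ag⁺]^3) = 2.3×10⁻¹⁶ mol L⁻¹
Since Ag₃PO₄ needs less PO₄³⁻ to reach saturation, it precipitates first.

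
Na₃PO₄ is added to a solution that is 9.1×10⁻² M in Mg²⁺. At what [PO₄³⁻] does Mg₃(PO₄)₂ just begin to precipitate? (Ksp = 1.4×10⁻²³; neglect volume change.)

Precipitation of each salt begins when its ion product equals Ksp.
Mg₃(PO₄)₂(s) ⇌ 3 Mg²⁺(aq) + 2 PO₄³⁻(aq)
Ksp = [Mg²⁺]^3[PO₄³⁻]^2 = [PO₄³⁻]^2(9.1×10⁻²)^3
[PO₄³⁻]^2 = 1.4×10⁻²³ / (9.1×10⁻²)^3 = 1.9×10⁻²⁰
[PO₄³⁻] = 1.4×10⁻¹⁰ M

1.4×10⁻¹⁰ M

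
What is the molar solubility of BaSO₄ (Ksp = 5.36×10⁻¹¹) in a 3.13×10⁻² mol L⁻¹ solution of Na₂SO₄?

1.71×10⁻⁹ M

BaSO₄(s) ⇌ Ba²⁺(aq) + SO₄²⁻(aq)
The solution already contains SO₄²⁻ at 3.13×10⁻² mol L⁻¹. Let s be the molar solubility of BaSO₄.
[SO₄²⁻] ≈ 3.13×10⁻² mol L⁻¹ (common ion dominates); [Ba²⁺] = s.
Ksp = [Ba²⁺][SO₄²⁻] = s(3.13×10⁻²)
s = 5.36×10⁻¹¹ / (3.13×10⁻²) = 1.71×10⁻⁹
s = 1.71×10⁻⁹ mol L⁻¹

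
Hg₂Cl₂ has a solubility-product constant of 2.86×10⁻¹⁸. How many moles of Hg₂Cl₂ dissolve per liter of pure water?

Hg₂Cl₂(s) ⇌ Hg₂²⁺(aq) + 2 Cl⁻(aq)
Let s be the molar solubility. Then [Hg₂²⁺] = s and [Cl⁻] = 2s.
Ksp = [Hg₂²⁺][Cl⁻]^2 = s · (2s)^2 = 4s^3
4s^3 = 2.86×10⁻¹⁸  ⇒  s^3 = 7.15×10⁻¹⁹
s = 8.94×10⁻⁷ M

8.94×10⁻⁷ M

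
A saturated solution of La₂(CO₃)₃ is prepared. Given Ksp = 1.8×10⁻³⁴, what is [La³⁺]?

1.4×10⁻⁷ M

La₂(CO₃)₃(s) ⇌ 2 La³⁺(aq) + 3 CO₃²⁻(aq)
If s mol/L of La₂(CO₃)₃ dissolves, [La³⁺] = 2s and [CO₃²⁻] = 3s.
Ksp = [La³⁺]^2[CO₃²⁻]^3 = (2s)^2 · (3s)^3 = 108s^5 = 1.8×10⁻³⁴
s = 7.0×10⁻⁸ mol L⁻¹
[La³⁺] = 2s = 1.4×10⁻⁷ mol L⁻¹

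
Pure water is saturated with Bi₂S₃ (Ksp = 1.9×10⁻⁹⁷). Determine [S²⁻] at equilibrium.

5.3×10⁻²⁰ M

Bi₂S₃(s) ⇌ 2 Bi³⁺(aq) + 3 S²⁻(aq)
If s mol/L of Bi₂S₃ dissolves, [Bi³⁺] = 2s and [S²⁻] = 3s.
Ksp = [Bi³⁺]^2[S²⁻]^3 = (2s)^2 · (3s)^3 = 108s^5 = 1.9×10⁻⁹⁷
s = 1.8×10⁻²⁰ mol/L
[S²⁻] = 3s = 5.3×10⁻²⁰ mol/L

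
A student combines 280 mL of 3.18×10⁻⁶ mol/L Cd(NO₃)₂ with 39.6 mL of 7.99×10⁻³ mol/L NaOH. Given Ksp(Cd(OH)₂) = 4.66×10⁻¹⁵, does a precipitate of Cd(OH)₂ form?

The combined volume is 319.6 mL.
[Cd²⁺] = (3.18×10⁻⁶)(280)/319.6 = 2.79×10⁻⁶ mol/L
[OH⁻] = (7.99×10⁻³)(39.6)/319.6 = 9.90×10⁻⁴ mol/L
Q = [Cd²⁺][OH⁻]^2 = 2.73×10⁻¹²
Since Q (2.73×10⁻¹²) exceeds Ksp (4.66×10⁻¹⁵), Cd(OH)₂ will precipitate.

Yes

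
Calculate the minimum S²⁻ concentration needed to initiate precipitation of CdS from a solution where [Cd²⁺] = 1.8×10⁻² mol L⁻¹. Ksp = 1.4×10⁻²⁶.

Precipitation begins when Q = Ksp.
CdS(s) ⇌ Cd²⁺(aq) + S²⁻(aq)
Ksp = [Cd²⁺][S²⁻] = [S²⁻](1.8×10⁻²)
[S²⁻] = 1.4×10⁻²⁶ / (1.8×10⁻²) = 7.8×10⁻²⁵
[S²⁻] = 7.8×10⁻²⁵ mol L⁻¹

7.8×10⁻²⁵ M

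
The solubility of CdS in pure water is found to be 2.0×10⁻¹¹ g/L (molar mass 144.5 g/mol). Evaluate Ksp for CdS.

s = (2.0×10⁻¹¹ g L⁻¹)/(144.5 g mol⁻¹) = 1.384×10⁻¹³ M
CdS(s) ⇌ Cd²⁺(aq) + S²⁻(aq)
If s mol/L of CdS dissolves, [Cd²⁺] = s and [S²⁻] = s.
Ksp = [Cd²⁺][S²⁻] = s · s = s^2
Ksp = (1.384×10⁻¹³)^2 = 1.9×10⁻²⁶

Ksp = 1.9×10⁻²⁶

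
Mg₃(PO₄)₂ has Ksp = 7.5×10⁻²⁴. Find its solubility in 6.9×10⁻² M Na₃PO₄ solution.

3.9×10⁻⁸ M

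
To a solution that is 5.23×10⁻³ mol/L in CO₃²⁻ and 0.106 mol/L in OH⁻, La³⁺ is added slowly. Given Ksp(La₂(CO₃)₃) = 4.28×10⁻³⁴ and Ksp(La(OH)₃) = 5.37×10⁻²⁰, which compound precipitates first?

The threshold for precipitation is Q = Ksp.
For La₂(CO₃)₃: [La³⁺] = (Ksp/[CO₃²⁻]^3)^(1/2) = 5.47×10⁻¹⁴ mol/L
For La(OH)₃: [La³⁺] = (Ksp/[OH⁻]^3) = 4.51×10⁻¹⁷ mol/L
La(OH)₃ requires the lower [La³⁺], so it precipitates first.

La(OH)₃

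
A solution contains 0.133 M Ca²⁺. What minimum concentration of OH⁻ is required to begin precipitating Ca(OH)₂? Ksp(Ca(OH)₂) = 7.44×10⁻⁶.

7.48×10⁻³ M

Precipitation of each salt begins when its ion product equals Ksp.
Ca(OH)₂(s) ⇌ Ca²⁺(aq) + 2 OH⁻(aq)
Ksp = [Ca²⁺][OH⁻]^2 = [OH⁻]^2(0.133)
[OH⁻]^2 = 7.44×10⁻⁶ / (0.133) = 5.59×10⁻⁵
[OH⁻] = 7.48×10⁻³ M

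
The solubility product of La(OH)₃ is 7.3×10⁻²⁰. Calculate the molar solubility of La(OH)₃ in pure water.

La(OH)₃(s) ⇌ La³⁺(aq) + 3 OH⁻(aq)
For each mole of La(OH)₃ that dissolves per liter, [La³⁺] = s and [OH⁻] = 3s; let s denote this solubility.
Ksp = [La³⁺][OH⁻]^3 = s · (3s)^3 = 27s^4
27s^4 = 7.3×10⁻²⁰  ⇒  s^4 = 2.7×10⁻²¹
s = 7.2×10⁻⁶ M

7.2×10⁻⁶ M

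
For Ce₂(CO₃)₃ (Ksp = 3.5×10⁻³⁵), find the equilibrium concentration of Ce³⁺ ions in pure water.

Ce₂(CO₃)₃(s) ⇌ 2 Ce³⁺(aq) + 3 CO₃²⁻(aq)
For each mole of Ce₂(CO₃)₃ that dissolves per liter, [Ce³⁺] = 2s and [CO₃²⁻] = 3s; let s denote this solubility.
Ksp = [Ce³⁺]^2[CO₃²⁻]^3 = (2s)^2 · (3s)^3 = 108s^5 = 3.5×10⁻³⁵
s = 5.0×10⁻⁸ mol/L
[Ce³⁺] = 2s = 1.0×10⁻⁷ mol/L

1.0×10⁻⁷ M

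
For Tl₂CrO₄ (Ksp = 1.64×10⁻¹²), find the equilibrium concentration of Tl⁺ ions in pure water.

1.49×10⁻⁴ M

Tl₂CrO₄(s) ⇌ 2 Tl⁺(aq) + CrO₄²⁻(aq)
Let s be the molar solubility. Then [Tl⁺] = 2s and [CrO₄²⁻] = s.
Ksp = [Tl⁺]^2[CrO₄²⁻] = (2s)^2 · s = 4s^3 = 1.64×10⁻¹²
s = 7.43×10⁻⁵ mol/L
[Tl⁺] = 2s = 1.49×10⁻⁴ mol/L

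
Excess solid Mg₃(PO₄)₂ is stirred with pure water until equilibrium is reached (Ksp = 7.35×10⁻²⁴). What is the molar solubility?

9.26×10⁻⁶ M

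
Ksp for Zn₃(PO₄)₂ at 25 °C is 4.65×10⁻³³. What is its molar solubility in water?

Zn₃(PO₄)₂(s) ⇌ 3 Zn²⁺(aq) + 2 PO₄³⁻(aq)
Call the molar solubility s, so that [Zn²⁺] = 3s and [PO₄³⁻] = 2s.
Ksp = [Zn²⁺]^3[PO₄³⁻]^2 = (3s)^3 · (2s)^2 = 108s^5
108s^5 = 4.65×10⁻³³  ⇒  s^5 = 4.31×10⁻³⁵
Taking the 5th root, s = 1.34×10⁻⁷ M.

1.34×10⁻⁷ M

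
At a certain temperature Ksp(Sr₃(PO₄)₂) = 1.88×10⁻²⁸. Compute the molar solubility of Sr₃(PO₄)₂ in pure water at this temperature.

Sr₃(PO₄)₂(s) ⇌ 3 Sr²⁺(aq) + 2 PO₄³⁻(aq)
Let s be the molar solubility. Then [Sr²⁺] = 3s and [PO₄³⁻] = 2s.
Ksp = [Sr²⁺]^3[PO₄³⁻]^2 = (3s)^3 · (2s)^2 = 108s^5
108s^5 = 1.88×10⁻²⁸  ⇒  s^5 = 1.74×10⁻³⁰
s = (1.74×10⁻³⁰)^(1/5) = 1.12×10⁻⁶ mol L⁻¹

1.12×10⁻⁶ M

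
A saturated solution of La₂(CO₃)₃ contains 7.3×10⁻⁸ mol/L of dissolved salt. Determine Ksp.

La₂(CO₃)₃(s) ⇌ 2 La³⁺(aq) + 3 CO₃²⁻(aq)
If s mol/L of La₂(CO₃)₃ dissolves, [La³⁺] = 2s and [CO₃²⁻] = 3s.
Ksp = [La³⁺]^2[CO₃²⁻]^3 = (2s)^2 · (3s)^3 = 108s^5
Ksp = 108 × (7.3×10⁻⁸)^5 = 2.2×10⁻³⁴

Ksp = 2.2×10⁻³⁴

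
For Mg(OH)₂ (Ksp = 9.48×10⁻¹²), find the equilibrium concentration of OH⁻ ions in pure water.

2.67×10⁻⁴ M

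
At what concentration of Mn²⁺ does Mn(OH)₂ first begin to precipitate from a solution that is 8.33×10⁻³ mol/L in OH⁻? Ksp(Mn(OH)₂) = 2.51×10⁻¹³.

3.62×10⁻⁹ M

The threshold for precipitation is Q = Ksp.
Mn(OH)₂(s) ⇌ Mn²⁺(aq) + 2 OH⁻(aq)
Ksp = [Mn²⁺][OH⁻]^2 = [Mn²⁺](8.33×10⁻³)^2
[Mn²⁺] = 2.51×10⁻¹³ / (8.33×10⁻³)^2 = 3.62×10⁻⁹
[Mn²⁺] = 3.62×10⁻⁹ mol/L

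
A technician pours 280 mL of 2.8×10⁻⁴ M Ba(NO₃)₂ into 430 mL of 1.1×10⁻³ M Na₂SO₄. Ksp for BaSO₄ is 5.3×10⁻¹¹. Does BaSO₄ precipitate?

Yes

The combined volume is 710 mL.
[Ba²⁺] = (2.8×10⁻⁴)(280)/710 = 1.1×10⁻⁴ M
[SO₄²⁻] = (1.1×10⁻³)(430)/710 = 6.7×10⁻⁴ M
Q = [Ba²⁺][SO₄²⁻] = 7.4×10⁻⁸
Since Q (7.4×10⁻⁸) exceeds Ksp (5.3×10⁻¹¹), BaSO₄ will precipitate.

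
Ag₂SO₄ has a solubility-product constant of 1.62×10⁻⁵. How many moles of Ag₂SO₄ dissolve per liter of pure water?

1.59×10⁻² M

Ag₂SO₄(s) ⇌ 2 Ag⁺(aq) + SO₄²⁻(aq)
With molar solubility s: [Ag⁺] = 2s, [SO₄²⁻] = s.
Ksp = [Ag⁺]^2[SO₄²⁻] = (2s)^2 · s = 4s^3
4s^3 = 1.62×10⁻⁵  ⇒  s^3 = 4.05×10⁻⁶
Taking the 3rd root, s = 1.59×10⁻² mol L⁻¹.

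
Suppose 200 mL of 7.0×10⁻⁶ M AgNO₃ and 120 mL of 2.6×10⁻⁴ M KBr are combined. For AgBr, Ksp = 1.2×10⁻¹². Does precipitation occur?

Yes

After mixing, V = 200 mL + 120 mL = 320 mL.
[Ag⁺] = (7.0×10⁻⁶)(200)/320 = 4.4×10⁻⁶ M
[Br⁻] = (2.6×10⁻⁴)(120)/320 = 9.8×10⁻⁵ M
Q = [Ag⁺][Br⁻] = 4.3×10⁻¹⁰
Since Q (4.3×10⁻¹⁰) exceeds Ksp (1.2×10⁻¹²), AgBr will precipitate.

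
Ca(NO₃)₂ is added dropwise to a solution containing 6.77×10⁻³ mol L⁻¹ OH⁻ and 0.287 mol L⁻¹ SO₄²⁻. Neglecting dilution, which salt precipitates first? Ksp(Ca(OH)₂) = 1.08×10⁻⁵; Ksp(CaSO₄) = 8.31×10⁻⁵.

CaSO₄

Precipitation of each salt begins when its ion product equals Ksp.
For Ca(OH)₂: [Ca²⁺] = (Ksp/[OH⁻]^2) = 0.236 mol L⁻¹
For CaSO₄: [Ca²⁺] = (Ksp/[SO₄²⁻]) = 2.90×10⁻⁴ mol L⁻¹
CaSO₄ requires the lower [Ca²⁺], so it precipitates first.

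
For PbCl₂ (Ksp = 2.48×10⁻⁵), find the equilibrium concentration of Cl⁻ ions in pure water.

PbCl₂(s) ⇌ Pb²⁺(aq) + 2 Cl⁻(aq)
If s mol/L of PbCl₂ dissolves, [Pb²⁺] = s and [Cl⁻] = 2s.
Ksp = [Pb²⁺][Cl⁻]^2 = s · (2s)^2 = 4s^3 = 2.48×10⁻⁵
s = 1.84×10⁻² M
[Cl⁻] = 2s = 3.67×10⁻² M

3.67×10⁻² M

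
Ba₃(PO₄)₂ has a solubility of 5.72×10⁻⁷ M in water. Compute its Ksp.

Ksp = 6.61×10⁻³⁰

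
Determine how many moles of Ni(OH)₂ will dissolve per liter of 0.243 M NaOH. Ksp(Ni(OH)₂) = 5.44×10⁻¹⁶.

Ni(OH)₂(s) ⇌ Ni²⁺(aq) + 2 OH⁻(aq)
OH⁻ is already present at 0.243 M. If s mol/L of Ni(OH)₂ dissolves, [Ni²⁺] = s while [OH⁻] ≈ 0.243 M.
Ksp = [Ni²⁺][OH⁻]^2 = s(0.243)^2
s = 5.44×10⁻¹⁶ / (0.243)^2 = 9.21×10⁻¹⁵
s = 9.21×10⁻¹⁵ M

9.21×10⁻¹⁵ M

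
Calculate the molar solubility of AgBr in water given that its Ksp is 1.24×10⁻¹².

AgBr(s) ⇌ Ag⁺(aq) + Br⁻(aq)
If s mol/L of AgBr dissolves, [Ag⁺] = s and [Br⁻] = s.
Ksp = [Ag⁺][Br⁻] = s · s = s^2
s^2 = 1.24×10⁻¹²
Taking the 2nd root, s = 1.11×10⁻⁶ M.

1.11×10⁻⁶ M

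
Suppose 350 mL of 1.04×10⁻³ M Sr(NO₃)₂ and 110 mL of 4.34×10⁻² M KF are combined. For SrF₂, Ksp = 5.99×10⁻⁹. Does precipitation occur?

Yes

Total volume after mixing = 350 + 110 = 460 mL.
[Sr²⁺] = (1.04×10⁻³)(350)/460 = 7.91×10⁻⁴ M
[F⁻] = (4.34×10⁻²)(110)/460 = 1.04×10⁻² M
Q = [Sr²⁺][F⁻]^2 = 8.52×10⁻⁸
Q = 8.52×10⁻⁸ > Ksp = 5.99×10⁻⁹, so the solution is supersaturated and SrF₂ precipitates.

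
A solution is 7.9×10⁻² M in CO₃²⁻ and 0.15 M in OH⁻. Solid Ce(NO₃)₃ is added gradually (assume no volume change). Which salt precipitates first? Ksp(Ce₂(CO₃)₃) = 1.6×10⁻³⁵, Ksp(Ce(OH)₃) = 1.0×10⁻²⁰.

Ce(OH)₃

Precipitation of each salt begins when its ion product equals Ksp.
For Ce₂(CO₃)₃: [Ce³⁺] = (Ksp/[CO₃²⁻]^3)^(1/2) = 1.8×10⁻¹⁶ M
For Ce(OH)₃: [Ce³⁺] = (Ksp/[OH⁻]^3) = 3.0×10⁻¹⁸ M
Ce(OH)₃ requires the lower [Ce³⁺], so it precipitates first.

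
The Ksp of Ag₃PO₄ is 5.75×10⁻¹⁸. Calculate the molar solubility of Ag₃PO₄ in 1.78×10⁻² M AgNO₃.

1.02×10⁻¹² M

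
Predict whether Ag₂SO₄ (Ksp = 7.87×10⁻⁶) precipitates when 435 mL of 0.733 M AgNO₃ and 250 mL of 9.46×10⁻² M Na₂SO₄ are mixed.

The combined volume is 685 mL.
[Ag⁺] = (0.733)(435)/685 = 0.465 M
[SO₄²⁻] = (9.46×10⁻²)(250)/685 = 3.45×10⁻² M
Q = [Ag⁺]^2[SO₄²⁻] = 7.48×10⁻³
Since Q (7.48×10⁻³) exceeds Ksp (7.87×10⁻⁶), Ag₂SO₄ will precipitate.

Yes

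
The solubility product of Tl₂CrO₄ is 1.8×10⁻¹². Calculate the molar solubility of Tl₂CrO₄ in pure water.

7.7×10⁻⁵ M

Tl₂CrO₄(s) ⇌ 2 Tl⁺(aq) + CrO₄²⁻(aq)
If s mol/L of Tl₂CrO₄ dissolves, [Tl⁺] = 2s and [CrO₄²⁻] = s.
Ksp = [Tl⁺]^2[CrO₄²⁻] = (2s)^2 · s = 4s^3
4s^3 = 1.8×10⁻¹²  ⇒  s^3 = 4.5×10⁻¹³
s = (4.5×10⁻¹³)^(1/3) = 7.7×10⁻⁵ mol L⁻¹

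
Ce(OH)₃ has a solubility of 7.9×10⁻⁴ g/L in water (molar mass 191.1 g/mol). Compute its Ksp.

Ksp = 7.9×10⁻²¹

s = (7.9×10⁻⁴ g L⁻¹)/(191.1 g mol⁻¹) = 4.134×10⁻⁶ M
Ce(OH)₃(s) ⇌ Ce³⁺(aq) + 3 OH⁻(aq)
Call the molar solubility s, so that [Ce³⁺] = s and [OH⁻] = 3s.
Ksp = [Ce³⁺][OH⁻]^3 = s · (3s)^3 = 27s^4
Ksp = 27 × (4.134×10⁻⁶)^4 = 7.9×10⁻²¹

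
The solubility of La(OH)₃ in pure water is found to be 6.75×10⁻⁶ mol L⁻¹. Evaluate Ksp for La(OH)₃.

Ksp = 5.61×10⁻²⁰

La(OH)₃(s) ⇌ La³⁺(aq) + 3 OH⁻(aq)
Let s be the molar solubility. Then [La³⁺] = s and [OH⁻] = 3s.
Ksp = [La³⁺][OH⁻]^3 = s · (3s)^3 = 27s^4
Ksp = 27 × (6.75×10⁻⁶)^4 = 5.61×10⁻²⁰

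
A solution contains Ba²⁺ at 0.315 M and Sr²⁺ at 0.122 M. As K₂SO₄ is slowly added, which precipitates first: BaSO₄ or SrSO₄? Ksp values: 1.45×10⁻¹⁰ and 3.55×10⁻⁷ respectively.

BaSO₄

A salt starts to precipitate once the ion product Q reaches its Ksp.
For BaSO₄: [SO₄²⁻] = (Ksp/[Ba²⁺]) = 4.60×10⁻¹⁰ M
For SrSO₄: [SO₄²⁻] = (Ksp/[Sr²⁺]) = 2.91×10⁻⁶ M
BaSO₄ requires the lower [SO₄²⁻], so it precipitates first.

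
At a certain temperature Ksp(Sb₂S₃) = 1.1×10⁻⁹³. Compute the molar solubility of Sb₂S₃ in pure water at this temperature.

Sb₂S₃(s) ⇌ 2 Sb³⁺(aq) + 3 S²⁻(aq)
If s mol/L of Sb₂S₃ dissolves, [Sb³⁺] = 2s and [S²⁻] = 3s.
Ksp = [Sb³⁺]^2[S²⁻]^3 = (2s)^2 · (3s)^3 = 108s^5
108s^5 = 1.1×10⁻⁹³  ⇒  s^5 = 1.0×10⁻⁹⁵
s = (1.0×10⁻⁹⁵)^(1/5) = 1.0×10⁻¹⁹ M

1.0×10⁻¹⁹ M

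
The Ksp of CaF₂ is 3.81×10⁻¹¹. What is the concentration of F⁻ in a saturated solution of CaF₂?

CaF₂(s) ⇌ Ca²⁺(aq) + 2 F⁻(aq)
With molar solubility s: [Ca²⁺] = s, [F⁻] = 2s.
Ksp = [Ca²⁺][F⁻]^2 = s · (2s)^2 = 4s^3 = 3.81×10⁻¹¹
s = 2.12×10⁻⁴ M
[F⁻] = 2s = 4.24×10⁻⁴ M

4.24×10⁻⁴ M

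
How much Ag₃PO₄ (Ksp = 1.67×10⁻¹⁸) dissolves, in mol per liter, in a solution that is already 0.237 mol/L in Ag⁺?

Ag₃PO₄(s) ⇌ 3 Ag⁺(aq) + PO₄³⁻(aq)
Let s be the solubility of Ag₃PO₄ here. The common ion gives [Ag⁺] ≈ 0.237 mol/L, and [PO₄³⁻] = s.
Ksp = [Ag⁺]^3[PO₄³⁻] = (0.237)^3s
s = 1.67×10⁻¹⁸ / (0.237)^3 = 1.25×10⁻¹⁶
s = 1.25×10⁻¹⁶ mol/L

1.25×10⁻¹⁶ M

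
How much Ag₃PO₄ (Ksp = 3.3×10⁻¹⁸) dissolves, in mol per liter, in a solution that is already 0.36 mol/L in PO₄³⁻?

Ag₃PO₄(s) ⇌ 3 Ag⁺(aq) + PO₄³⁻(aq)
With PO₄³⁻ already at 0.36 mol/L and s small, take [PO₄³⁻] ≈ 0.36 mol/L and [Ag⁺] = 3s.
Ksp = [Ag⁺]^3[PO₄³⁻] = (3s)^3(0.36)
(3s)^3 = 3.3×10⁻¹⁸ / (0.36) = 9.2×10⁻¹⁸
s = 7.0×10⁻⁷ mol/L

7.0×10⁻⁷ M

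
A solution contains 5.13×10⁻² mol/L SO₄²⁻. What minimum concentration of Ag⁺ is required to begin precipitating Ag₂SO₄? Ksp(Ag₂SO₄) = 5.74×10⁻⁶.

Precipitation of each salt begins when its ion product equals Ksp.
Ag₂SO₄(s) ⇌ 2 Ag⁺(aq) + SO₄²⁻(aq)
Ksp = [Ag⁺]^2[SO₄²⁻] = [Ag⁺]^2(5.13×10⁻²)
[Ag⁺]^2 = 5.74×10⁻⁶ / (5.13×10⁻²) = 1.12×10⁻⁴
[Ag⁺] = 1.06×10⁻² mol/L

1.06×10⁻² M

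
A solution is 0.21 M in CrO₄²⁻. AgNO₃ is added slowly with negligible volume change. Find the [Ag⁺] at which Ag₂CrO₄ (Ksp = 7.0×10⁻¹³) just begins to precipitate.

The threshold for precipitation is Q = Ksp.
Ag₂CrO₄(s) ⇌ 2 Ag⁺(aq) + CrO₄²⁻(aq)
Ksp = [Ag⁺]^2[CrO₄²⁻] = [Ag⁺]^2(0.21)
[Ag⁺]^2 = 7.0×10⁻¹³ / (0.21) = 3.3×10⁻¹²
[Ag⁺] = 1.8×10⁻⁶ M

1.8×10⁻⁶ M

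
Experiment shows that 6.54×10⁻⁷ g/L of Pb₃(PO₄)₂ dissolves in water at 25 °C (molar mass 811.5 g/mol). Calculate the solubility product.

Convert to molarity: s = 6.54×10⁻⁷ / 811.5 = 8.0591×10⁻¹⁰ mol/L
Pb₃(PO₄)₂(s) ⇌ 3 Pb²⁺(aq) + 2 PO₄³⁻(aq)
If s mol/L of Pb₃(PO₄)₂ dissolves, [Pb²⁺] = 3s and [PO₄³⁻] = 2s.
Ksp = [Pb²⁺]^3[PO₄³⁻]^2 = (3s)^3 · (2s)^2 = 108s^5
Ksp = 108 × (8.0591×10⁻¹⁰)^5 = 3.67×10⁻⁴⁴

Ksp = 3.67×10⁻⁴⁴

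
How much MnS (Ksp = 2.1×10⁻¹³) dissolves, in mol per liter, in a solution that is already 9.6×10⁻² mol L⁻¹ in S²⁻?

2.2×10⁻¹² M

MnS(s) ⇌ Mn²⁺(aq) + S²⁻(aq)
With S²⁻ already at 9.6×10⁻² mol L⁻¹ and s small, take [S²⁻] ≈ 9.6×10⁻² mol L⁻¹ and [Mn²⁺] = s.
Ksp = [Mn²⁺][S²⁻] = s(9.6×10⁻²)
s = 2.1×10⁻¹³ / (9.6×10⁻²) = 2.2×10⁻¹²
s = 2.2×10⁻¹² mol L⁻¹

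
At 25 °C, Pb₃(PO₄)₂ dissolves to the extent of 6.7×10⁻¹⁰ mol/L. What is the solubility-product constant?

Pb₃(PO₄)₂(s) ⇌ 3 Pb²⁺(aq) + 2 PO₄³⁻(aq)
For each mole of Pb₃(PO₄)₂ that dissolves per liter, [Pb²⁺] = 3s and [PO₄³⁻] = 2s; let s denote this solubility.
Ksp = [Pb²⁺]^3[PO₄³⁻]^2 = (3s)^3 · (2s)^2 = 108s^5
Ksp = 108 × (6.7×10⁻¹⁰)^5 = 1.5×10⁻⁴⁴

Ksp = 1.5×10⁻⁴⁴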